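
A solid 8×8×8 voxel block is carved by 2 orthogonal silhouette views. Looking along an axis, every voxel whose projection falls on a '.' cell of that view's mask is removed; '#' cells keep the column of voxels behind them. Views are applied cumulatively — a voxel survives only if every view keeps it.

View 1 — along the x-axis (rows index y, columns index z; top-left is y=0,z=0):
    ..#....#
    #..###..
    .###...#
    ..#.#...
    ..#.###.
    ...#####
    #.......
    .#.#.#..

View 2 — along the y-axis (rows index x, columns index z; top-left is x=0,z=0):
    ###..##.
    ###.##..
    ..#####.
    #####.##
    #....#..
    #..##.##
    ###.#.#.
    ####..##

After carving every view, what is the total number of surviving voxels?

voxel count = 121

before carving: 512 voxels (8×8×8)
V1 x: intersect with YZ mask (25 set) -- 200 left
V2 y: intersect with XZ mask (40 set) -- 121 left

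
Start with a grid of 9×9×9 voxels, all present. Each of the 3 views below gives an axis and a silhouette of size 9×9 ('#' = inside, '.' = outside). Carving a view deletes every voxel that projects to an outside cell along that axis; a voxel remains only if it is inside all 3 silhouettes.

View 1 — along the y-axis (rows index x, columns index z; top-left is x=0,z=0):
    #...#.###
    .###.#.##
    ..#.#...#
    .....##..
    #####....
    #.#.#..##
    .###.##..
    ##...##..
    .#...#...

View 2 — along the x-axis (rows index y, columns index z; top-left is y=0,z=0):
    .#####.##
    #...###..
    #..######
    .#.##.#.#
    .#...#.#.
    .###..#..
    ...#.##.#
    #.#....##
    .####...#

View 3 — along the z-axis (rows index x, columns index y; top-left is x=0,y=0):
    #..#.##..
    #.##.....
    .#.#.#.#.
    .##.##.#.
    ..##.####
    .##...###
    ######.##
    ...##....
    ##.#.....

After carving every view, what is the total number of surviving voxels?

start: 9×9×9 = 729 voxels
[1] y-view keeps 37 columns → grid now 333
[2] x-view keeps 43 columns → grid now 176
[3] z-view keeps 40 columns → grid now 94

voxel count = 94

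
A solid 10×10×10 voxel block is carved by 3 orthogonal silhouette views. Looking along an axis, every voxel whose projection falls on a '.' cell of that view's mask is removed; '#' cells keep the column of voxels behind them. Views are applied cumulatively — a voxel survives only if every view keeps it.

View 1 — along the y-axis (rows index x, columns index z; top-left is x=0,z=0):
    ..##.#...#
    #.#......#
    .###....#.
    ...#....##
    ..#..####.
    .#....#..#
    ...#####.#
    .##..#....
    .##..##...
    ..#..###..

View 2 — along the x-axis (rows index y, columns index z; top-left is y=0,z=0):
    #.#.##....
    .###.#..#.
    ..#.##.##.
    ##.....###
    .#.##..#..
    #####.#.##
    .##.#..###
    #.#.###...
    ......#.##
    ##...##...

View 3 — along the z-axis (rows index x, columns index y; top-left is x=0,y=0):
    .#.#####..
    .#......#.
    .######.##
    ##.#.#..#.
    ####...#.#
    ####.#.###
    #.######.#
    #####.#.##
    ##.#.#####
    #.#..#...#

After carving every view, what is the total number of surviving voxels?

start: 10×10×10 = 1000 voxels
  1. axis=1 (XZ plane), |mask|=39  ⇒  voxels=390
  2. axis=0 (YZ plane), |mask|=49  ⇒  voxels=189
  3. axis=2 (XY plane), |mask|=63  ⇒  voxels=131

|visual hull| = 131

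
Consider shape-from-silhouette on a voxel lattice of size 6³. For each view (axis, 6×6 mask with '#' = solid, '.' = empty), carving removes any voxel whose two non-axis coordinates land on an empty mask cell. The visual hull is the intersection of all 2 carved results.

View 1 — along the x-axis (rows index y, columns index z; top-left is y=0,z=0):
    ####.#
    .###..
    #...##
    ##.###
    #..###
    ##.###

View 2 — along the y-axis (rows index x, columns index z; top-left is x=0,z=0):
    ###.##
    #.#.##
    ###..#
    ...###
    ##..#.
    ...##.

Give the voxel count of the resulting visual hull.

before carving: 216 voxels (6×6×6)
[1] x-view keeps 25 columns → grid now 150
[2] y-view keeps 21 columns → grid now 88

remaining voxels: 88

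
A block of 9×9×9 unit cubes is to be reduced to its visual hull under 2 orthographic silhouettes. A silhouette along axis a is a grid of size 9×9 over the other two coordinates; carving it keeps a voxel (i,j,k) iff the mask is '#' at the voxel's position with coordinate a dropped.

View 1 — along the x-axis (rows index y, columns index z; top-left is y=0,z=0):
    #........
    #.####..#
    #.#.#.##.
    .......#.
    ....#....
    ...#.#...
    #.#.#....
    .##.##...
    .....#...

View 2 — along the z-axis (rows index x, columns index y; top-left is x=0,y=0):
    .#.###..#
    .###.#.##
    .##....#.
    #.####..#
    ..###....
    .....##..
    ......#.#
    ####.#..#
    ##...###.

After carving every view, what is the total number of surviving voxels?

full grid |V| = 729
[1] x-view keeps 24 columns → grid now 216
[2] z-view keeps 38 columns → grid now 104

104 voxels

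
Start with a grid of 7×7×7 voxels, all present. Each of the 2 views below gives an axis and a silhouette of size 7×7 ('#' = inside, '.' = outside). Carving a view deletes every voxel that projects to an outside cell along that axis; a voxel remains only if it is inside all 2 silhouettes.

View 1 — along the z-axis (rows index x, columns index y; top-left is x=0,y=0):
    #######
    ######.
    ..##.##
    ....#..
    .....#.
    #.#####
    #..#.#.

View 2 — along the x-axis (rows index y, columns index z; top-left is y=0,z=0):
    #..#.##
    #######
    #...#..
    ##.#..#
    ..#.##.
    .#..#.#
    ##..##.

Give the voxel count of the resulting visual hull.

initial block: 7^3 = 343
step 1: project along z, AND mask (28/49) → |grid| = 196
step 2: project along x, AND mask (27/49) → |grid| = 100

|visual hull| = 100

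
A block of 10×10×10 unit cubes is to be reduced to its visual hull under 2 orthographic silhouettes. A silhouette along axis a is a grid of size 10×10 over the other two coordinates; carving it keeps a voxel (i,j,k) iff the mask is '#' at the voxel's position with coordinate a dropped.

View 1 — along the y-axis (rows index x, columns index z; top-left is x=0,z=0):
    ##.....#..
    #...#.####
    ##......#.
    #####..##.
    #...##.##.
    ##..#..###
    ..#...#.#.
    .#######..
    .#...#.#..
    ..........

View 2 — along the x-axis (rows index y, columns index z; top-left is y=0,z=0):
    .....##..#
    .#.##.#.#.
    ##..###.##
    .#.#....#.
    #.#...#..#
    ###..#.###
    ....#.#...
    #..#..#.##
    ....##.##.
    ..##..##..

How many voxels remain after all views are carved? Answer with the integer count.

initial block: 10^3 = 1000
after view 1 [y-axis, 43 of 100 cells solid] → remaining = 430
after view 2 [x-axis, 44 of 100 cells solid] → remaining = 185

remaining voxels: 185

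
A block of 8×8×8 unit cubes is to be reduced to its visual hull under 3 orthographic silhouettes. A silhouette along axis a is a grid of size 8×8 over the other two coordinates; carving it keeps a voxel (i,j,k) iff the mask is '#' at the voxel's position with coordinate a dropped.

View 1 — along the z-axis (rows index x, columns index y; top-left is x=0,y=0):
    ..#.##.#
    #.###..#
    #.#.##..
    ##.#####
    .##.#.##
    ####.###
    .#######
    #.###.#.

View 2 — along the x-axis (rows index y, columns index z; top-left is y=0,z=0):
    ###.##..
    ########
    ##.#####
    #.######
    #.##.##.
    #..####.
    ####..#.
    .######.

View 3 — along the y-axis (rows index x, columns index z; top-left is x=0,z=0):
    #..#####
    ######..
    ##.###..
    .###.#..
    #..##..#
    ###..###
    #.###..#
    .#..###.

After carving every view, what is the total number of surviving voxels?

remaining voxels: 166

full grid |V| = 512
carve view 1 (along z, XY-mask fill 44/64): 352 voxels remain
carve view 2 (along x, YZ-mask fill 48/64): 262 voxels remain
carve view 3 (along y, XZ-mask fill 40/64): 166 voxels remain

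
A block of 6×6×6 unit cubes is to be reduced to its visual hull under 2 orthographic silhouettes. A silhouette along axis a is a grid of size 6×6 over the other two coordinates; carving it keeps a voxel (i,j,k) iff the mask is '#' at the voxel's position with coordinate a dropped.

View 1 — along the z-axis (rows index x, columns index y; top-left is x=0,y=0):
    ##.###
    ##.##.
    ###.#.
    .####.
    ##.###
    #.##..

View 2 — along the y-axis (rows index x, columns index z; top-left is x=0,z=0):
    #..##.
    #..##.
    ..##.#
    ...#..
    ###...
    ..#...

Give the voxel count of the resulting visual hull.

initial block: 6^3 = 216
after view 1 [z-axis, 25 of 36 cells solid] → remaining = 150
after view 2 [y-axis, 14 of 36 cells solid] → remaining = 61

remaining voxels: 61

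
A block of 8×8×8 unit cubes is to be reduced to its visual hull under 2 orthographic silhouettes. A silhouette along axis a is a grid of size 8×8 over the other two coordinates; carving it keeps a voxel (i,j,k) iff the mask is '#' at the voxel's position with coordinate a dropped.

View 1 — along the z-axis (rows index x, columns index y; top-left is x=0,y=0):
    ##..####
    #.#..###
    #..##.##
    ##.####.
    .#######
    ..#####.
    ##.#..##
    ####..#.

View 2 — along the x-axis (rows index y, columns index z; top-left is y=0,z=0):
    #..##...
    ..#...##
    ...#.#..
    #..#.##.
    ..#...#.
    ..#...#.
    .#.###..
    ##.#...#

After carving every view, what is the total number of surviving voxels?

full grid |V| = 512
carve view 1 (along z, XY-mask fill 44/64): 352 voxels remain
carve view 2 (along x, YZ-mask fill 24/64): 137 voxels remain

voxel count = 137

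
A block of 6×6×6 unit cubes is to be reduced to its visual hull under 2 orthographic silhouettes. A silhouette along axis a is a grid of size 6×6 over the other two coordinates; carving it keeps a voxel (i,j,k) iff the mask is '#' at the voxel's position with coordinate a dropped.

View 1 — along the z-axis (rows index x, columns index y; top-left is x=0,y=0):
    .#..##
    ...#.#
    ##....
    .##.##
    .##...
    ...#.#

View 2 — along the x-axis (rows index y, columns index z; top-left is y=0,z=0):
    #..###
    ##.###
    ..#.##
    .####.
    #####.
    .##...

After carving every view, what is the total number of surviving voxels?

remaining voxels: 56

start: 6×6×6 = 216 voxels
  1. axis=2 (XY plane), |mask|=15  ⇒  voxels=90
  2. axis=0 (YZ plane), |mask|=23  ⇒  voxels=56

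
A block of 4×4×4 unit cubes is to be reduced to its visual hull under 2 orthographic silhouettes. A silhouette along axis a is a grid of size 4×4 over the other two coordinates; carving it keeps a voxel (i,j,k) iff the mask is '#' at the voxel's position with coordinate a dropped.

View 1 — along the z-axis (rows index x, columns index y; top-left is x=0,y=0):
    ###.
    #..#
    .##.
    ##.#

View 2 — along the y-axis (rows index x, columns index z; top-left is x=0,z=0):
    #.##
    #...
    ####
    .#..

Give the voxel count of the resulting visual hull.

|visual hull| = 22

start: 4×4×4 = 64 voxels
  1. axis=2 (XY plane), |mask|=10  ⇒  voxels=40
  2. axis=1 (XZ plane), |mask|=9  ⇒  voxels=22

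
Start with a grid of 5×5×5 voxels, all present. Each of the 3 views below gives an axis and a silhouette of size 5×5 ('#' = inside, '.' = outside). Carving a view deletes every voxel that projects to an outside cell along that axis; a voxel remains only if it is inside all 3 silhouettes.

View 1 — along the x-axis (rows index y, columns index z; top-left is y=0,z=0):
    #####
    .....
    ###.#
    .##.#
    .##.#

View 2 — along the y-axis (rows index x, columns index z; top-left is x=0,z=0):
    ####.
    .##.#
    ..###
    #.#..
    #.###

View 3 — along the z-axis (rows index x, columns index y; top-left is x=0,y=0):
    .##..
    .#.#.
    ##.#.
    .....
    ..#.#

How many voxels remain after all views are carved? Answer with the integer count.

before carving: 125 voxels (5×5×5)
carve view 1 (along x, YZ-mask fill 15/25): 75 voxels remain
carve view 2 (along y, XZ-mask fill 16/25): 49 voxels remain
carve view 3 (along z, XY-mask fill 9/25): 16 voxels remain

voxel count = 16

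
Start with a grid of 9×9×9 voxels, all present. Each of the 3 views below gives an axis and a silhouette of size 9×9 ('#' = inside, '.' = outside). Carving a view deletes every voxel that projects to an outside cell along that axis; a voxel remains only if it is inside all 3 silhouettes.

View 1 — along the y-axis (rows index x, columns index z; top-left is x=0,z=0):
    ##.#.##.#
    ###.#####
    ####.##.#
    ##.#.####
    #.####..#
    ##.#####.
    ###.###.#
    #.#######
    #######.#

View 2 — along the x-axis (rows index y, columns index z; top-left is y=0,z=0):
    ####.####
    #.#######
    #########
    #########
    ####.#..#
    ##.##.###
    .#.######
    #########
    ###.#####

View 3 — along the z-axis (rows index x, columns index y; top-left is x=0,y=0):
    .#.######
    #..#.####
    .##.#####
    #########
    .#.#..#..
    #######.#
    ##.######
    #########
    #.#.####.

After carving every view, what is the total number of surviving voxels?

|visual hull| = 395

full grid |V| = 729
carve view 1 (along y, XZ-mask fill 64/81): 576 voxels remain
carve view 2 (along x, YZ-mask fill 71/81): 508 voxels remain
carve view 3 (along z, XY-mask fill 63/81): 395 voxels remain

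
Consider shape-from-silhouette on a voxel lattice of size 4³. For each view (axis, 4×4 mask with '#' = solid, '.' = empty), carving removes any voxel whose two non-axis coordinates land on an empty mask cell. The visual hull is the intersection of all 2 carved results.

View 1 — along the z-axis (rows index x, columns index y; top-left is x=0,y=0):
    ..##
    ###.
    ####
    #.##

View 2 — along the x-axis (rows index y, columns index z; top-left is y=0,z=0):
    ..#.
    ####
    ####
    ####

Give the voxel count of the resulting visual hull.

voxel count = 39

before carving: 64 voxels (4×4×4)
carve view 1 (along z, XY-mask fill 12/16): 48 voxels remain
carve view 2 (along x, YZ-mask fill 13/16): 39 voxels remain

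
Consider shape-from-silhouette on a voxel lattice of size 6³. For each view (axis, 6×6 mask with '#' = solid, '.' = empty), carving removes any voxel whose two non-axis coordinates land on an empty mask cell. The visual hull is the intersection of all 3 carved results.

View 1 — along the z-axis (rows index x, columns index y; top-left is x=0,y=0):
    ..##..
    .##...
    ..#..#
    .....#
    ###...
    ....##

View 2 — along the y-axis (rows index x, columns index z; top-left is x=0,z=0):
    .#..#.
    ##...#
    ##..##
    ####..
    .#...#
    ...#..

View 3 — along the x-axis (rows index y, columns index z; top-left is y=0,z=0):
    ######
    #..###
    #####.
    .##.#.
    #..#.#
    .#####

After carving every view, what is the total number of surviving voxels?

23 voxels

start: 6×6×6 = 216 voxels
  1. axis=2 (XY plane), |mask|=12  ⇒  voxels=72
  2. axis=1 (XZ plane), |mask|=16  ⇒  voxels=30
  3. axis=0 (YZ plane), |mask|=26  ⇒  voxels=23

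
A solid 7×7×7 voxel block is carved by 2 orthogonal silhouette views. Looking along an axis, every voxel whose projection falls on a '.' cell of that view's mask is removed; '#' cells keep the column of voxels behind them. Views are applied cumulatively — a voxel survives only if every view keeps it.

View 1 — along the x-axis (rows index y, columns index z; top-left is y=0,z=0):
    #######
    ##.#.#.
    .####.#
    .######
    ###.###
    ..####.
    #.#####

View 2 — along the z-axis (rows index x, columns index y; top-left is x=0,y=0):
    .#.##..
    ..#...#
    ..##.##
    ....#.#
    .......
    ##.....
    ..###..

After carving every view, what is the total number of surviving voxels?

|visual hull| = 88

initial block: 7^3 = 343
step 1: project along x, AND mask (38/49) → |grid| = 266
step 2: project along z, AND mask (16/49) → |grid| = 88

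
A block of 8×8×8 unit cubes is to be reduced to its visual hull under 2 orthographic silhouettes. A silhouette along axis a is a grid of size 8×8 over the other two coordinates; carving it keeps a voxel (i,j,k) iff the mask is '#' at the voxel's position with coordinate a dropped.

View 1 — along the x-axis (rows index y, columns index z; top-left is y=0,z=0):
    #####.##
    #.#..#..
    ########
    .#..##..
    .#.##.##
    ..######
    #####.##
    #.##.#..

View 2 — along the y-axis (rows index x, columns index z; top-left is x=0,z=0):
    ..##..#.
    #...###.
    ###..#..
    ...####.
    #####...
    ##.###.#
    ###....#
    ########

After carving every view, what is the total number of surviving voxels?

start: 8×8×8 = 512 voxels
carve view 1 (along x, YZ-mask fill 43/64): 344 voxels remain
carve view 2 (along y, XZ-mask fill 38/64): 205 voxels remain

|visual hull| = 205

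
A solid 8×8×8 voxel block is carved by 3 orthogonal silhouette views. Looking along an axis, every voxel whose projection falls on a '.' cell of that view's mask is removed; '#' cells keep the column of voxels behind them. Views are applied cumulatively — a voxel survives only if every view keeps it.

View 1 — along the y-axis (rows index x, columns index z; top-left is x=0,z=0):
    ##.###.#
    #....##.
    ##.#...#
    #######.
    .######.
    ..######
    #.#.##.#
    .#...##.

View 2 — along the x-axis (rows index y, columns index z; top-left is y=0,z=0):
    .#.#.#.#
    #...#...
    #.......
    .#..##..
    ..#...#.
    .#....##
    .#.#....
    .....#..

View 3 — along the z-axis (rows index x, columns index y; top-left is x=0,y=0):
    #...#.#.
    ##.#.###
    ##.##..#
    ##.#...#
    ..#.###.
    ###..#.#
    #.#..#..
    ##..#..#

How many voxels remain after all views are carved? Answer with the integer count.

46 voxels

full grid |V| = 512
carve view 1 (along y, XZ-mask fill 40/64): 320 voxels remain
carve view 2 (along x, YZ-mask fill 18/64): 93 voxels remain
carve view 3 (along z, XY-mask fill 34/64): 46 voxels remain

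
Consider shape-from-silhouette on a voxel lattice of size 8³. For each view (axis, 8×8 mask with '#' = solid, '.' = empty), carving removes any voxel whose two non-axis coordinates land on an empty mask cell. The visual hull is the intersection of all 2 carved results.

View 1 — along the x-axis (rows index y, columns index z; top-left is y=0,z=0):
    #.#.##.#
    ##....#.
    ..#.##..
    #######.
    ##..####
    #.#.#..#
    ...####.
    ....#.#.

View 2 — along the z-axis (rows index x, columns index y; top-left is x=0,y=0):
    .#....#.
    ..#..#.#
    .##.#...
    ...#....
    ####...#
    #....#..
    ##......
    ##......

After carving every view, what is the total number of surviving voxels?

initial block: 8^3 = 512
step 1: project along x, AND mask (34/64) → |grid| = 272
step 2: project along z, AND mask (20/64) → |grid| = 80

80 voxels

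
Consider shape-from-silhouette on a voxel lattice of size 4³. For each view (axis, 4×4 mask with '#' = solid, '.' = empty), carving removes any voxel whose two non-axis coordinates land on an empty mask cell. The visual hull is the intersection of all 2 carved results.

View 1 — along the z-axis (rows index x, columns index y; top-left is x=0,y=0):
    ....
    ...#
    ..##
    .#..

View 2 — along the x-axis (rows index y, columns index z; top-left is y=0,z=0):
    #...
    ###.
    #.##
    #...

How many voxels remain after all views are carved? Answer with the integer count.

8 voxels

full grid |V| = 64
[1] z-view keeps 4 columns → grid now 16
[2] x-view keeps 8 columns → grid now 8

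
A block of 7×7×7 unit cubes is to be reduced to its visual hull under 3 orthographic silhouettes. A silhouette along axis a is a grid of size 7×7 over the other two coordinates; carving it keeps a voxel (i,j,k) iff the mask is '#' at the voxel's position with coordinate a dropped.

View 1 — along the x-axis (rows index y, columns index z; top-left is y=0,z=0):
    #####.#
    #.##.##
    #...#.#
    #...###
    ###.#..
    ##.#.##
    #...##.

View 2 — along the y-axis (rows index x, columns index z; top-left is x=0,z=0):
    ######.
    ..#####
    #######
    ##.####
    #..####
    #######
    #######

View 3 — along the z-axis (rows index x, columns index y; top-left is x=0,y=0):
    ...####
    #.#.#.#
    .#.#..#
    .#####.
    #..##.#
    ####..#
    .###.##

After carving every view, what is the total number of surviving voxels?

|visual hull| = 109

start: 7×7×7 = 343 voxels
carve view 1 (along x, YZ-mask fill 30/49): 210 voxels remain
carve view 2 (along y, XZ-mask fill 43/49): 186 voxels remain
carve view 3 (along z, XY-mask fill 30/49): 109 voxels remain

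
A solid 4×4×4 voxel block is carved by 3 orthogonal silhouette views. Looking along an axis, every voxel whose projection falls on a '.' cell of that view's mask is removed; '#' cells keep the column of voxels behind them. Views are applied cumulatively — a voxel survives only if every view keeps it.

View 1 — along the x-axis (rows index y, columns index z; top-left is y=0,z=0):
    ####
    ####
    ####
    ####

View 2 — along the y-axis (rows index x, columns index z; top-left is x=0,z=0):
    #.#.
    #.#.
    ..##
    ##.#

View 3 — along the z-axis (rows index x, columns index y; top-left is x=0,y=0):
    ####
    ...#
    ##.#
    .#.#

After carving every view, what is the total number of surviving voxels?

start: 4×4×4 = 64 voxels
step 1: project along x, AND mask (16/16) → |grid| = 64
step 2: project along y, AND mask (9/16) → |grid| = 36
step 3: project along z, AND mask (10/16) → |grid| = 22

voxel count = 22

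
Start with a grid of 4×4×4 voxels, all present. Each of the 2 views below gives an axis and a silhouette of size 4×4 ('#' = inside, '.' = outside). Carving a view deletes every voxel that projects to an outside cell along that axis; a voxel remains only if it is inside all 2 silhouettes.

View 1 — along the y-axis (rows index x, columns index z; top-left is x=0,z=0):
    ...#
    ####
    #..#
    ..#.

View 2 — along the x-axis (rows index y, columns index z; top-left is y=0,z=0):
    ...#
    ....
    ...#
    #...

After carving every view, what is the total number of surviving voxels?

start: 4×4×4 = 64 voxels
  1. axis=1 (XZ plane), |mask|=8  ⇒  voxels=32
  2. axis=0 (YZ plane), |mask|=3  ⇒  voxels=8

|visual hull| = 8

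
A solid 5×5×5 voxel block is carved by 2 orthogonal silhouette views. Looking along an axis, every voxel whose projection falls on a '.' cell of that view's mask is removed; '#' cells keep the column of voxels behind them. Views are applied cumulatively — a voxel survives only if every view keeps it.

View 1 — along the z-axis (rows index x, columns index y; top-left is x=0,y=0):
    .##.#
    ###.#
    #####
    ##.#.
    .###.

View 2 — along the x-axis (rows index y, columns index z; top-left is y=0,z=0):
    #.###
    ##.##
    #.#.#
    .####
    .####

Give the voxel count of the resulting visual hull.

remaining voxels: 68

start: 5×5×5 = 125 voxels
after view 1 [z-axis, 18 of 25 cells solid] → remaining = 90
after view 2 [x-axis, 19 of 25 cells solid] → remaining = 68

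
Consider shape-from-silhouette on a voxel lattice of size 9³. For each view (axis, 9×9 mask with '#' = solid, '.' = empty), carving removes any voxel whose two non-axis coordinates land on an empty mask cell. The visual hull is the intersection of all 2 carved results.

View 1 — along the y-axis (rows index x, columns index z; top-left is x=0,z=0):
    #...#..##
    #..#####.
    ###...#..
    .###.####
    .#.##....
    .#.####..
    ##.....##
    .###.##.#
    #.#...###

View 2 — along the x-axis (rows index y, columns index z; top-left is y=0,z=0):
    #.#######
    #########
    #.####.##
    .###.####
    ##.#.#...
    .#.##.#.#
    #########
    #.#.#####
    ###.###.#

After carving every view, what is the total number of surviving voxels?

full grid |V| = 729
carve view 1 (along y, XZ-mask fill 44/81): 396 voxels remain
carve view 2 (along x, YZ-mask fill 63/81): 306 voxels remain

voxel count = 306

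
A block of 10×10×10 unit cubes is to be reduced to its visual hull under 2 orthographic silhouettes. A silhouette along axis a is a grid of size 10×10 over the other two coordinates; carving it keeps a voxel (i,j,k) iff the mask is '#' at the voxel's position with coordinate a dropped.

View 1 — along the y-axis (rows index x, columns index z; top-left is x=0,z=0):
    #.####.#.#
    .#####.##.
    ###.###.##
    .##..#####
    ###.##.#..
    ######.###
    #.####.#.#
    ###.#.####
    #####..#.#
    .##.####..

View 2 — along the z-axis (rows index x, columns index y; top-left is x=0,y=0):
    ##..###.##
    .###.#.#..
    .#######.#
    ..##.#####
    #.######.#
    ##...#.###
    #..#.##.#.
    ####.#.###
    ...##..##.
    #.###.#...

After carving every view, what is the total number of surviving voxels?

voxel count = 456

start: 10×10×10 = 1000 voxels
V1 y: intersect with XZ mask (72 set) -- 720 left
V2 z: intersect with XY mask (63 set) -- 456 left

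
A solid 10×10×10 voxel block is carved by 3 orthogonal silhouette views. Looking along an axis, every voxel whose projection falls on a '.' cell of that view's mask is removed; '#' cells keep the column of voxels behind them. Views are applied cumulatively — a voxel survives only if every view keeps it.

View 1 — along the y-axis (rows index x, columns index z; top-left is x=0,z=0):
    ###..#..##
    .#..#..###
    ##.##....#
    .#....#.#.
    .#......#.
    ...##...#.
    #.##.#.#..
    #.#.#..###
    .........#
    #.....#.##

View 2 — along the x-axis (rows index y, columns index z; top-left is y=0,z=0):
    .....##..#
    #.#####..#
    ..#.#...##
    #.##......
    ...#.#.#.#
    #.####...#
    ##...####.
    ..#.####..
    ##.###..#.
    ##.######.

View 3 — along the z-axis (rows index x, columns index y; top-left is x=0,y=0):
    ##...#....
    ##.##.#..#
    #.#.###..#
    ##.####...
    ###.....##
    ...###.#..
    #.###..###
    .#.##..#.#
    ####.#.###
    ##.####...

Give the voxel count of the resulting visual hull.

full grid |V| = 1000
carve view 1 (along y, XZ-mask fill 40/100): 400 voxels remain
carve view 2 (along x, YZ-mask fill 52/100): 198 voxels remain
carve view 3 (along z, XY-mask fill 56/100): 101 voxels remain

|visual hull| = 101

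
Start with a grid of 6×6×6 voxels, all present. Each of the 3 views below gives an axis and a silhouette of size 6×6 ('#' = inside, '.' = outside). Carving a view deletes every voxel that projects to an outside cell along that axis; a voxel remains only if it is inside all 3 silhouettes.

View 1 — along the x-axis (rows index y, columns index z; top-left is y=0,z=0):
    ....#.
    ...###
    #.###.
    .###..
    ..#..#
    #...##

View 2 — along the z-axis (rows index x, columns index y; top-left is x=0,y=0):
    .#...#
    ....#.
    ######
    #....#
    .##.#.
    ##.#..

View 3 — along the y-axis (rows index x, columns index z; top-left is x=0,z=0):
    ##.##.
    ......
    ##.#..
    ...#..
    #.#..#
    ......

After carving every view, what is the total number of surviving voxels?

|visual hull| = 15

start: 6×6×6 = 216 voxels
carve view 1 (along x, YZ-mask fill 16/36): 96 voxels remain
carve view 2 (along z, XY-mask fill 17/36): 44 voxels remain
carve view 3 (along y, XZ-mask fill 11/36): 15 voxels remain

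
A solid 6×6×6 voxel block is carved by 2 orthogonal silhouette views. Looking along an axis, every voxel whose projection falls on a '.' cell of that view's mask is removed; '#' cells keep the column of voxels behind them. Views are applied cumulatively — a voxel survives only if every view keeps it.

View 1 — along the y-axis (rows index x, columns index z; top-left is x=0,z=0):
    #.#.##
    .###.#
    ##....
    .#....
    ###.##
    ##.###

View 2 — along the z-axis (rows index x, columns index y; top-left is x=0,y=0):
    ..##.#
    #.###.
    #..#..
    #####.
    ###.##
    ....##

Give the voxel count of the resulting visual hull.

72 voxels

before carving: 216 voxels (6×6×6)
[1] y-view keeps 21 columns → grid now 126
[2] z-view keeps 21 columns → grid now 72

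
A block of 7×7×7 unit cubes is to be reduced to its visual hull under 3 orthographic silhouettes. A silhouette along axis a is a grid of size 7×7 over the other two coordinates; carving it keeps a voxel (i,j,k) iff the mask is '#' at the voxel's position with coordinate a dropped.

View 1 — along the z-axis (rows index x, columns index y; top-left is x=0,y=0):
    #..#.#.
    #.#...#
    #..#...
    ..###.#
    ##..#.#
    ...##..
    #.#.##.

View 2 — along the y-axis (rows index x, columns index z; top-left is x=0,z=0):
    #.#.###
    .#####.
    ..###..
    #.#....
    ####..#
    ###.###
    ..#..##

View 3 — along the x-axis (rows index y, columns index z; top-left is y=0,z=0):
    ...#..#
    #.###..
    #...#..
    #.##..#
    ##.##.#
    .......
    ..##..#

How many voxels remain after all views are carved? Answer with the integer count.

start: 7×7×7 = 343 voxels
step 1: project along z, AND mask (22/49) → |grid| = 154
step 2: project along y, AND mask (29/49) → |grid| = 88
step 3: project along x, AND mask (20/49) → |grid| = 37

37 voxels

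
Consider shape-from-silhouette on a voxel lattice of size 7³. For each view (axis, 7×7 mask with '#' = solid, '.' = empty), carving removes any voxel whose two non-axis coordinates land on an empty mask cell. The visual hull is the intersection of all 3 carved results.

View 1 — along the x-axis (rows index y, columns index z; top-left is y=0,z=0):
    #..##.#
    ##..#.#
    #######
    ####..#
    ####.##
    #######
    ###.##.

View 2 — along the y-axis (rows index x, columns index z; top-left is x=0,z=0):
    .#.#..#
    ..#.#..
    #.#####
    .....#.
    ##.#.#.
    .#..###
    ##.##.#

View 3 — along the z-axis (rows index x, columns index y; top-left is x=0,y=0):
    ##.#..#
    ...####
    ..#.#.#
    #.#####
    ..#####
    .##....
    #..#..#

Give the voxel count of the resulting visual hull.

|visual hull| = 69

before carving: 343 voxels (7×7×7)
  1. axis=0 (YZ plane), |mask|=38  ⇒  voxels=266
  2. axis=1 (XZ plane), |mask|=25  ⇒  voxels=135
  3. axis=2 (XY plane), |mask|=27  ⇒  voxels=69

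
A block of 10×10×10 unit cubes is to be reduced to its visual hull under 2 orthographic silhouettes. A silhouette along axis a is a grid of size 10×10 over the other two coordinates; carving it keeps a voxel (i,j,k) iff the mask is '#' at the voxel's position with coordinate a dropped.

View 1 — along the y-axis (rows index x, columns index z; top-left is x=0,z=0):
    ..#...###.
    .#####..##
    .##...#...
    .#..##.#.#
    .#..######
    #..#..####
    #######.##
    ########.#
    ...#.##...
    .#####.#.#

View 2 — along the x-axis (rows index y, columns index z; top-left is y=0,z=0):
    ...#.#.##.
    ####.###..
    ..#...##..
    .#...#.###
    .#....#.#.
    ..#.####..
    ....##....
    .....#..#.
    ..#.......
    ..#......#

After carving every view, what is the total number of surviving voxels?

start: 10×10×10 = 1000 voxels
V1 y: intersect with XZ mask (60 set) -- 600 left
V2 x: intersect with YZ mask (34 set) -- 212 left

212 voxels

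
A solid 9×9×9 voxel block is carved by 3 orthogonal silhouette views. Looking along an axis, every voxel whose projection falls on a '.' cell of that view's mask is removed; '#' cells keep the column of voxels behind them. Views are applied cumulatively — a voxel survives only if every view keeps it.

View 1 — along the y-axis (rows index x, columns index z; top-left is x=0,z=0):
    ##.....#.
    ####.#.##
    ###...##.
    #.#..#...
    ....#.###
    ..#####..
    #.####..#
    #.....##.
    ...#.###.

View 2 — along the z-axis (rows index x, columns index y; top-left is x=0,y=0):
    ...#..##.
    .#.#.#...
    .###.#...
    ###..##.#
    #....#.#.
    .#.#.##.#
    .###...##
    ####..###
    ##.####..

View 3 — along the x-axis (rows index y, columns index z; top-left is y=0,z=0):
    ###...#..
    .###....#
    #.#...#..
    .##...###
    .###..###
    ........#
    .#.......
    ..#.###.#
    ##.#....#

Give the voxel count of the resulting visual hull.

initial block: 9^3 = 729
after view 1 [y-axis, 40 of 81 cells solid] → remaining = 360
after view 2 [z-axis, 42 of 81 cells solid] → remaining = 180
after view 3 [x-axis, 33 of 81 cells solid] → remaining = 66

66 voxels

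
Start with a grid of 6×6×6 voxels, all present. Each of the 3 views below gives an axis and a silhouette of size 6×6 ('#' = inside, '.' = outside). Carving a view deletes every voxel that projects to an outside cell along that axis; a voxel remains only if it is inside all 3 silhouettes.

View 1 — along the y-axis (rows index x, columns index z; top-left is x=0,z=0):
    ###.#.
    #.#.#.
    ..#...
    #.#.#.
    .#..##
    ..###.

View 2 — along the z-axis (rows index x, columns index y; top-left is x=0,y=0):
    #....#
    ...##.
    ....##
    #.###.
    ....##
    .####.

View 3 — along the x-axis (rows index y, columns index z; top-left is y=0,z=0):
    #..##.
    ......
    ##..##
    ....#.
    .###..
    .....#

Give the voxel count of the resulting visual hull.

full grid |V| = 216
V1 y: intersect with XZ mask (17 set) -- 102 left
V2 z: intersect with XY mask (16 set) -- 46 left
V3 x: intersect with YZ mask (12 set) -- 17 left

voxel count = 17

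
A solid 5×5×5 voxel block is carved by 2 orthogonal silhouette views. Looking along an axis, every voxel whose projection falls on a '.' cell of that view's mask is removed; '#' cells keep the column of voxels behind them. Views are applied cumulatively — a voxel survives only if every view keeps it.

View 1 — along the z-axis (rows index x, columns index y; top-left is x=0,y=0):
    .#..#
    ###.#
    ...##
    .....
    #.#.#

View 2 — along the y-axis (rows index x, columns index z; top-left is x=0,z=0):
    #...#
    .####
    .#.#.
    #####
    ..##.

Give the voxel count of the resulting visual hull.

30 voxels

full grid |V| = 125
after view 1 [z-axis, 11 of 25 cells solid] → remaining = 55
after view 2 [y-axis, 15 of 25 cells solid] → remaining = 30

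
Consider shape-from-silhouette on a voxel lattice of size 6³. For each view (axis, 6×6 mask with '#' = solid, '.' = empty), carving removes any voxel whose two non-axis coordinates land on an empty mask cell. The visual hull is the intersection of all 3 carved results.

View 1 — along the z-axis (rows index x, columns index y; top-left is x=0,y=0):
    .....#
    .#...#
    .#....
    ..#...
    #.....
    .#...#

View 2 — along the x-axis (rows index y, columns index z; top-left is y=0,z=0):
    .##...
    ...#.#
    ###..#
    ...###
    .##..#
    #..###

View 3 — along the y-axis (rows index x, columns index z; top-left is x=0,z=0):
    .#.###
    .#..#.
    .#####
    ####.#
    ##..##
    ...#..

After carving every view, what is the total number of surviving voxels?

initial block: 6^3 = 216
carve view 1 (along z, XY-mask fill 8/36): 48 voxels remain
carve view 2 (along x, YZ-mask fill 18/36): 24 voxels remain
carve view 3 (along y, XZ-mask fill 21/36): 13 voxels remain

13 voxels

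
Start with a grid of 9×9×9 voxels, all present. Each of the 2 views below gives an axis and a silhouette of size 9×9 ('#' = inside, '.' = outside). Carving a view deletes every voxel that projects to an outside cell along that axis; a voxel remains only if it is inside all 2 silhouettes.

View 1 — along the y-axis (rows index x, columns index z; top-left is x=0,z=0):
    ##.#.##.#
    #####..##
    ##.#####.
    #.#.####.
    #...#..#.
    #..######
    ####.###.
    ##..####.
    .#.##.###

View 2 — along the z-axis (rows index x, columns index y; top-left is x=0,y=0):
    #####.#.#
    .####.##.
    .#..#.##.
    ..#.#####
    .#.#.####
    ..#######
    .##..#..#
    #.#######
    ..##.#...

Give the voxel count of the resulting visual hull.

309 voxels

start: 9×9×9 = 729 voxels
[1] y-view keeps 55 columns → grid now 495
[2] z-view keeps 51 columns → grid now 309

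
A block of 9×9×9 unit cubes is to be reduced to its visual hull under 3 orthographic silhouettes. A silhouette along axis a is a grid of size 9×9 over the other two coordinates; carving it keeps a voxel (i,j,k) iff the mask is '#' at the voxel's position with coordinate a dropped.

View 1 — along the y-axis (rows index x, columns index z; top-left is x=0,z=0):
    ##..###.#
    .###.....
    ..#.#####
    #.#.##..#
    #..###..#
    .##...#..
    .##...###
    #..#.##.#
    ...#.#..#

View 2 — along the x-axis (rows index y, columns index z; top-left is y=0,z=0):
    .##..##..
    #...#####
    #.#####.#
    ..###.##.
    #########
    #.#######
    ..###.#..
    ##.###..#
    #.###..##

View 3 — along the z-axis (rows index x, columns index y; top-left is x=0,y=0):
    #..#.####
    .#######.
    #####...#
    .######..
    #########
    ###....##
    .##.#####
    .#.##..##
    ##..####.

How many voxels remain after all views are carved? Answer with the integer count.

start: 9×9×9 = 729 voxels
[1] y-view keeps 41 columns → grid now 369
[2] x-view keeps 55 columns → grid now 254
[3] z-view keeps 57 columns → grid now 177

remaining voxels: 177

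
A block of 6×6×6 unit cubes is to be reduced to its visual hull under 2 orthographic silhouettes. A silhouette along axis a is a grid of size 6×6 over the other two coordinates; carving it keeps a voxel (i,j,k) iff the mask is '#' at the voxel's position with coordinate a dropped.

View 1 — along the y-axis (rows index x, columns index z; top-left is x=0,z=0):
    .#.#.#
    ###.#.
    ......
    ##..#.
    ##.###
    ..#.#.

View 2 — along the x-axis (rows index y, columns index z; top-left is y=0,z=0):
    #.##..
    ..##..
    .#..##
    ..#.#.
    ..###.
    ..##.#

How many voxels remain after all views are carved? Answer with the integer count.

|visual hull| = 41

initial block: 6^3 = 216
  1. axis=1 (XZ plane), |mask|=17  ⇒  voxels=102
  2. axis=0 (YZ plane), |mask|=16  ⇒  voxels=41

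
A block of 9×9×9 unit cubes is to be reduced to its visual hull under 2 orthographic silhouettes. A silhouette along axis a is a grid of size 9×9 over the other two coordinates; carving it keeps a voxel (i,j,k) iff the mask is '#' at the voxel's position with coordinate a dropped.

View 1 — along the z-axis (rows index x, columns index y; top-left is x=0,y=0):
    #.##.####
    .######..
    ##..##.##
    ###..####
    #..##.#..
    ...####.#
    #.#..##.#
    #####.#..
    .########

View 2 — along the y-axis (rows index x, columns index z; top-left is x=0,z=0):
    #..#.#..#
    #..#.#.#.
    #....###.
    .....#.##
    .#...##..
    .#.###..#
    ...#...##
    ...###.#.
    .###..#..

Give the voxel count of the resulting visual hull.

remaining voxels: 205

start: 9×9×9 = 729 voxels
  1. axis=2 (XY plane), |mask|=54  ⇒  voxels=486
  2. axis=1 (XZ plane), |mask|=34  ⇒  voxels=205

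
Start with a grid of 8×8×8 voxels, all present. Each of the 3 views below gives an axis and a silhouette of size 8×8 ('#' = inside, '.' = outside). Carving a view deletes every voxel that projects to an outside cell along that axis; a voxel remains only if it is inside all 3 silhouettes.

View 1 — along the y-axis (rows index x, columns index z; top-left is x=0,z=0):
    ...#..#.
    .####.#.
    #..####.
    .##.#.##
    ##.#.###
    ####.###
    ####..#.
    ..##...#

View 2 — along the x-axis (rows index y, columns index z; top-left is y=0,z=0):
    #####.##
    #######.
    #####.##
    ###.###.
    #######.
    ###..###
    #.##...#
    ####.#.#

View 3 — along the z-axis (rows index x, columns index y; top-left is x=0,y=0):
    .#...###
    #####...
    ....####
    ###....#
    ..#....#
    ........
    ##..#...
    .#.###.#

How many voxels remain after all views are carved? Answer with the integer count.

initial block: 8^3 = 512
[1] y-view keeps 38 columns → grid now 304
[2] x-view keeps 50 columns → grid now 241
[3] z-view keeps 27 columns → grid now 94

remaining voxels: 94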